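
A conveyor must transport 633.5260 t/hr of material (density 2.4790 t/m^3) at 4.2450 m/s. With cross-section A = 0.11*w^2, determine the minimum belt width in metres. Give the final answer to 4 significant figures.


A_req = 633.5260 / (4.2450 * 2.4790 * 3600) = 0.0167228 m^2
w = sqrt(0.0167228 / 0.11)
w = 0.3899 m


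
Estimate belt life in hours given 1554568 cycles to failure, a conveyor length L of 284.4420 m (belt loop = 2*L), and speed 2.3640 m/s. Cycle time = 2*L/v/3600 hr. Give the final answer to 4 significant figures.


cycle_time = 2 * 284.4420 / 2.3640 / 3600 = 0.0668457 hr
life = 1554568 * 0.0668457 = 103900 hours


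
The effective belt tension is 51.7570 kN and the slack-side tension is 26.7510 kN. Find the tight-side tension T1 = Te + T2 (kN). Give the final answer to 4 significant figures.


T1 = Te + T2 = 51.7570 + 26.7510
T1 = 78.51 kN


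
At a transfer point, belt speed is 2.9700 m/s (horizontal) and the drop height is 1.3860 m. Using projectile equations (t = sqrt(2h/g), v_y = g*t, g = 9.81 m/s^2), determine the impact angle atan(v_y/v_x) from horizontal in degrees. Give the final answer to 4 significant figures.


t = sqrt(2*1.3860/9.81) = 0.531572 s
v_y = 9.81 * 0.531572 = 5.21472 m/s
angle = atan(5.21472 / 2.9700) = 60.34 deg


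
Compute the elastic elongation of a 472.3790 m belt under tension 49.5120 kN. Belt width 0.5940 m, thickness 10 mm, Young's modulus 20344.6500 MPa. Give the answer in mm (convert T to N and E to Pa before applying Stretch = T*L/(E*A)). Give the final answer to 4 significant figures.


A = 0.5940 * 0.01 = 0.00594 m^2
Stretch = 49.5120*1000 * 472.3790 / (20344.6500e6 * 0.00594) * 1000
Stretch = 193.5 mm


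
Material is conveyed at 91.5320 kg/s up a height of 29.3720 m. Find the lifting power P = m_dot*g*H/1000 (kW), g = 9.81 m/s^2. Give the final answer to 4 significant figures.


P = 91.5320 * 9.81 * 29.3720 / 1000
P = 26.37 kW


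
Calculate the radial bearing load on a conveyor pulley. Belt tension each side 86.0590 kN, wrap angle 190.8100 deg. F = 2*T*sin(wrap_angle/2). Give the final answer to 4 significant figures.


F = 2 * 86.0590 * sin(190.8100/2 deg)
F = 171.4 kN


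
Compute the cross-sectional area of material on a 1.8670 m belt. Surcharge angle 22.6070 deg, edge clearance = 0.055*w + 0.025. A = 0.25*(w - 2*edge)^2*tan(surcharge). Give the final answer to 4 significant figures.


edge = 0.055*1.8670 + 0.025 = 0.127685 m
ew = 1.8670 - 2*0.127685 = 1.61163 m
A = 0.25 * 1.61163^2 * tan(22.6070 deg)
A = 0.2704 m^2


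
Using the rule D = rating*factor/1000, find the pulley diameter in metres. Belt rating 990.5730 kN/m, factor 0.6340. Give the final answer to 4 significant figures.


D = 990.5730 * 0.6340 / 1000
D = 0.6280 m


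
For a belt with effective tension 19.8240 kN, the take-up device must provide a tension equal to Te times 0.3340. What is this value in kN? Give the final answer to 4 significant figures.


T_tu = 19.8240 * 0.3340
T_tu = 6.621 kN


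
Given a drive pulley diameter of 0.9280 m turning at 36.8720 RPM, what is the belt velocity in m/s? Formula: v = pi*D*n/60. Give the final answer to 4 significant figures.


v = pi * 0.9280 * 36.8720 / 60
v = 1.792 m/s


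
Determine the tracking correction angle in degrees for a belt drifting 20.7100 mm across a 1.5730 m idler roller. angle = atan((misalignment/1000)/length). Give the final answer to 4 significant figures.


misalign_m = 20.7100 / 1000 = 0.020710 m
angle = atan(0.020710 / 1.5730)
angle = 0.7543 deg


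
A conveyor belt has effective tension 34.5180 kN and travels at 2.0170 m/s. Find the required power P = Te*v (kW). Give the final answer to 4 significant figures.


P = Te * v = 34.5180 * 2.0170
P = 69.62 kW


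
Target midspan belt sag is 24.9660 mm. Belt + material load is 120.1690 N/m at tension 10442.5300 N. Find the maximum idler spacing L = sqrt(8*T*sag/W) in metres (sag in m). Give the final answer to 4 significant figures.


sag = 24.9660/1000 = 0.024966 m
L = sqrt(8 * 10442.5300 * 0.024966 / 120.1690)
L = 4.166 m


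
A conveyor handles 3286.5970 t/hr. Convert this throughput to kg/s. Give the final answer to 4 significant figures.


m_dot = 3286.5970 * 1000 / 3600
m_dot = 912.9 kg/s


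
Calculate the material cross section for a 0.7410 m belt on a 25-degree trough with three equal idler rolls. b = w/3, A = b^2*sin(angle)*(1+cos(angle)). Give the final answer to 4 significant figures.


b = 0.7410/3 = 0.247 m
A = 0.247^2 * sin(25 deg) * (1 + cos(25 deg))
A = 0.04915 m^2


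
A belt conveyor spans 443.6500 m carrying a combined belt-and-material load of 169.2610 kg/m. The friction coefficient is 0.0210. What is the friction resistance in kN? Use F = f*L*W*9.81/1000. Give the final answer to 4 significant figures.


F = 0.0210 * 443.6500 * 169.2610 * 9.81 / 1000
F = 15.47 kN


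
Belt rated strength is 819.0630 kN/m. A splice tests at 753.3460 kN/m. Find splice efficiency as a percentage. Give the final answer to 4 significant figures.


Eff = 753.3460 / 819.0630 * 100
Eff = 91.98 %


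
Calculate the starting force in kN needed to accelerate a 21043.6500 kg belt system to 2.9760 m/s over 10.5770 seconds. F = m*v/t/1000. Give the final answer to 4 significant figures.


F = 21043.6500 * 2.9760 / 10.5770 / 1000
F = 5.921 kN


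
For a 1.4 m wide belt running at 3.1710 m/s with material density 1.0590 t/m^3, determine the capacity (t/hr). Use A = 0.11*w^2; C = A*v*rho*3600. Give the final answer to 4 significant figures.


A = 0.11 * 1.4^2 = 0.2156 m^2
C = 0.2156 * 3.1710 * 1.0590 * 3600
C = 2606 t/hr


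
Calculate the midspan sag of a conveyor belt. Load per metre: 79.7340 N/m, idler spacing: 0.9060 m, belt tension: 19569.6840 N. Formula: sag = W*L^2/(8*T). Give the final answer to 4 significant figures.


sag = 79.7340 * 0.9060^2 / (8 * 19569.6840)
sag = 0.0004180 m


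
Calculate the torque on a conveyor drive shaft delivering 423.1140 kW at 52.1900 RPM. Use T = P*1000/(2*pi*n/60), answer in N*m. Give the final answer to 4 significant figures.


omega = 2*pi*52.1900/60 = 5.46532 rad/s
T = 423.1140*1000 / 5.46532
T = 77420 N*m


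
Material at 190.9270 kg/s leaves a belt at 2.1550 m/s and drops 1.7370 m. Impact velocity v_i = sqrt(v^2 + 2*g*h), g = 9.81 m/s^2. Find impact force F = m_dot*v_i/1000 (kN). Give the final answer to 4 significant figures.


v_i = sqrt(2.1550^2 + 2*9.81*1.7370) = 6.22286 m/s
F = 190.9270 * 6.22286 / 1000
F = 1.188 kN


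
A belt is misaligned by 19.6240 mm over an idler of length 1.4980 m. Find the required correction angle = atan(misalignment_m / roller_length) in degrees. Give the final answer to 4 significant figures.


misalign_m = 19.6240 / 1000 = 0.019624 m
angle = atan(0.019624 / 1.4980)
angle = 0.7505 deg


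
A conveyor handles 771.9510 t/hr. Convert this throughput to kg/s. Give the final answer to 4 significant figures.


m_dot = 771.9510 * 1000 / 3600
m_dot = 214.4 kg/s


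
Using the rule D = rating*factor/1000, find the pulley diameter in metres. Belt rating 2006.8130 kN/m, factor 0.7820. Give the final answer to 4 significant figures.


D = 2006.8130 * 0.7820 / 1000
D = 1.569 m


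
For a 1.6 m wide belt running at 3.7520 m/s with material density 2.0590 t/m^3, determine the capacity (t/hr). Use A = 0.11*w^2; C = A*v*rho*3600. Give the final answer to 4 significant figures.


A = 0.11 * 1.6^2 = 0.2816 m^2
C = 0.2816 * 3.7520 * 2.0590 * 3600
C = 7832 t/hr


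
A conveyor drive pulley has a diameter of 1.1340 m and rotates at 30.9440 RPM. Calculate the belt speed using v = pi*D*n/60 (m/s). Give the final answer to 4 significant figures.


v = pi * 1.1340 * 30.9440 / 60
v = 1.837 m/s


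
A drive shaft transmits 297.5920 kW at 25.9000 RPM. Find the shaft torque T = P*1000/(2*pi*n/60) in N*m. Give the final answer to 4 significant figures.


omega = 2*pi*25.9000/60 = 2.71224 rad/s
T = 297.5920*1000 / 2.71224
T = 109700 N*m


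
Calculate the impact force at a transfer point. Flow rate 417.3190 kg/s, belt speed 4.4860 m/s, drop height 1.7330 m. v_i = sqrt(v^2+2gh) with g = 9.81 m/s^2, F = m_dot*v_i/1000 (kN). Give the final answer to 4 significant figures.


v_i = sqrt(4.4860^2 + 2*9.81*1.7330) = 7.35701 m/s
F = 417.3190 * 7.35701 / 1000
F = 3.070 kN


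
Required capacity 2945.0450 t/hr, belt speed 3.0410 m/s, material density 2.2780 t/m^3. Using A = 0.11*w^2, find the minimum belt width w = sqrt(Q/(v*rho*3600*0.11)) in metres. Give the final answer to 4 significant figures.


A_req = 2945.0450 / (3.0410 * 2.2780 * 3600) = 0.118092 m^2
w = sqrt(0.118092 / 0.11)
w = 1.036 m


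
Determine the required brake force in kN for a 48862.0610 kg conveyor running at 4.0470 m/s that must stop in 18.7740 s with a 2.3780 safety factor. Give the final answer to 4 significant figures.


F = 48862.0610 * 4.0470 / 18.7740 * 2.3780 / 1000
F = 25.05 kN


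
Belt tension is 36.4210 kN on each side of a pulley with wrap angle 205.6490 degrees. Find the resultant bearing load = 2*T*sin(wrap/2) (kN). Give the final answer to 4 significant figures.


F = 2 * 36.4210 * sin(205.6490/2 deg)
F = 71.02 kN


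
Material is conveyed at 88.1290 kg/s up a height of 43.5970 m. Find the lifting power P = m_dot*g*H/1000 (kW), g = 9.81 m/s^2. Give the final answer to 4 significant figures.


P = 88.1290 * 9.81 * 43.5970 / 1000
P = 37.69 kW


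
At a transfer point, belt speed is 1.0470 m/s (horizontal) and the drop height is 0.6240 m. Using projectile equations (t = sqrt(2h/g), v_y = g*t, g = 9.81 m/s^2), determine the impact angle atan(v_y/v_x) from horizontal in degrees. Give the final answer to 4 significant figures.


t = sqrt(2*0.6240/9.81) = 0.356675 s
v_y = 9.81 * 0.356675 = 3.49898 m/s
angle = atan(3.49898 / 1.0470) = 73.34 deg


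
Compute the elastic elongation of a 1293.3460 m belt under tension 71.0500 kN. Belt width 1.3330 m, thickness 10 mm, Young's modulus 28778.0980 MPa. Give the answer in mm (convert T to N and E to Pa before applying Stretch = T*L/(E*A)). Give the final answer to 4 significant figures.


A = 1.3330 * 0.01 = 0.01333 m^2
Stretch = 71.0500*1000 * 1293.3460 / (28778.0980e6 * 0.01333) * 1000
Stretch = 239.5 mm


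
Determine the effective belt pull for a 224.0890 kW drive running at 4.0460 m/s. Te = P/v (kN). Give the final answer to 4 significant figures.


Te = P / v = 224.0890 / 4.0460
Te = 55.39 kN


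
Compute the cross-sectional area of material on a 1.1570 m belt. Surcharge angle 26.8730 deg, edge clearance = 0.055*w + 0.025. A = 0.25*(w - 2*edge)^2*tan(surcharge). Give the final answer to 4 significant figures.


edge = 0.055*1.1570 + 0.025 = 0.088635 m
ew = 1.1570 - 2*0.088635 = 0.97973 m
A = 0.25 * 0.97973^2 * tan(26.8730 deg)
A = 0.1216 m^2


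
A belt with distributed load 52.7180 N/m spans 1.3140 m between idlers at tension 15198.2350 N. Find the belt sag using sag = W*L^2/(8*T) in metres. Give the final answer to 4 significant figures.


sag = 52.7180 * 1.3140^2 / (8 * 15198.2350)
sag = 0.0007486 m


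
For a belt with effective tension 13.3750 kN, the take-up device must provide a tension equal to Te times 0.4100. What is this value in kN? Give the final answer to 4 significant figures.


T_tu = 13.3750 * 0.4100
T_tu = 5.484 kN


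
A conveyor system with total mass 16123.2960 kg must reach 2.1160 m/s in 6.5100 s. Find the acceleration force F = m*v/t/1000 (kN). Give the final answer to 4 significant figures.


F = 16123.2960 * 2.1160 / 6.5100 / 1000
F = 5.241 kN


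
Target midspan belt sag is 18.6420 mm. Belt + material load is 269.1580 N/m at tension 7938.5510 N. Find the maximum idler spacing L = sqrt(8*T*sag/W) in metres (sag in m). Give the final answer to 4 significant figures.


sag = 18.6420/1000 = 0.018642 m
L = sqrt(8 * 7938.5510 * 0.018642 / 269.1580)
L = 2.097 m


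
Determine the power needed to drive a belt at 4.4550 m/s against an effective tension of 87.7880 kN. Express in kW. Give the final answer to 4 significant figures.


P = Te * v = 87.7880 * 4.4550
P = 391.1 kW


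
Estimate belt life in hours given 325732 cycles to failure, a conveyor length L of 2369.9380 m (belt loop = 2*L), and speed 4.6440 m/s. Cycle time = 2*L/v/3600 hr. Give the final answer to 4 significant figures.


cycle_time = 2 * 2369.9380 / 4.6440 / 3600 = 0.283513 hr
life = 325732 * 0.283513 = 92350 hours


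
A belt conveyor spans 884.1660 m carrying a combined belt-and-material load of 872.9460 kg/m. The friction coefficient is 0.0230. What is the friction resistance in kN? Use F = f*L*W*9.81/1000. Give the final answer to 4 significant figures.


F = 0.0230 * 884.1660 * 872.9460 * 9.81 / 1000
F = 174.1 kN


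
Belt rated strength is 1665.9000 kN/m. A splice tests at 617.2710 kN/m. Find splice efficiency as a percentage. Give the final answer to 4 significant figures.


Eff = 617.2710 / 1665.9000 * 100
Eff = 37.05 %


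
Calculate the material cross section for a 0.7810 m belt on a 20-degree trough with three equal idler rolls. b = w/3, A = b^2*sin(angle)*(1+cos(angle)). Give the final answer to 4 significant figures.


b = 0.7810/3 = 0.260333 m
A = 0.260333^2 * sin(20 deg) * (1 + cos(20 deg))
A = 0.04496 m^2


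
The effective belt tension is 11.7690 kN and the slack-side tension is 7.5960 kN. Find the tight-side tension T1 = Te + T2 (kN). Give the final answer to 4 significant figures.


T1 = Te + T2 = 11.7690 + 7.5960
T1 = 19.37 kN


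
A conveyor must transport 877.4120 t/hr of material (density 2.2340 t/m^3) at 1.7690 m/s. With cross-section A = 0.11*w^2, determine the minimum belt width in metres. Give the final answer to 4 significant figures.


A_req = 877.4120 / (1.7690 * 2.2340 * 3600) = 0.0616723 m^2
w = sqrt(0.0616723 / 0.11)
w = 0.7488 m


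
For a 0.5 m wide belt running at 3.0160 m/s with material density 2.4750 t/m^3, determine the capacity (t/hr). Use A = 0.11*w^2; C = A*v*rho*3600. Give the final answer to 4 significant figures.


A = 0.11 * 0.5^2 = 0.0275 m^2
C = 0.0275 * 3.0160 * 2.4750 * 3600
C = 739.0 t/hr


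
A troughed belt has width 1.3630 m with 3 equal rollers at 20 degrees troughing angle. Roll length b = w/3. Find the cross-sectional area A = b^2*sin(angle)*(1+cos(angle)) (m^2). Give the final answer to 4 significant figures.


b = 1.3630/3 = 0.454333 m
A = 0.454333^2 * sin(20 deg) * (1 + cos(20 deg))
A = 0.1369 m^2


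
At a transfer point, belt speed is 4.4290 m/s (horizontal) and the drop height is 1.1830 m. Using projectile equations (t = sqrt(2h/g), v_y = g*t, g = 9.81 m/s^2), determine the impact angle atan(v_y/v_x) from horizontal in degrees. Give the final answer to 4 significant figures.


t = sqrt(2*1.1830/9.81) = 0.491103 s
v_y = 9.81 * 0.491103 = 4.81772 m/s
angle = atan(4.81772 / 4.4290) = 47.41 deg


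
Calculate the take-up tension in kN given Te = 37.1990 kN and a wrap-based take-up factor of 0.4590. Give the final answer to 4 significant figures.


T_tu = 37.1990 * 0.4590
T_tu = 17.07 kN


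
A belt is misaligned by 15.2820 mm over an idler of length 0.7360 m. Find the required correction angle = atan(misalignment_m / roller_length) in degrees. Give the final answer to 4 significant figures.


misalign_m = 15.2820 / 1000 = 0.015282 m
angle = atan(0.015282 / 0.7360)
angle = 1.189 deg


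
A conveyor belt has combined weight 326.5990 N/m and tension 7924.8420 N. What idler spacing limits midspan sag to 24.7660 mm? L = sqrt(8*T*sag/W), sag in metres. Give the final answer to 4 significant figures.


sag = 24.7660/1000 = 0.024766 m
L = sqrt(8 * 7924.8420 * 0.024766 / 326.5990)
L = 2.193 m


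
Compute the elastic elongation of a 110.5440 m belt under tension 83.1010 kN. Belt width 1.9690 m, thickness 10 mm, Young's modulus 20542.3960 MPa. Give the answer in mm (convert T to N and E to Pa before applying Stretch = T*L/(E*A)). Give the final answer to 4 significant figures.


A = 1.9690 * 0.01 = 0.01969 m^2
Stretch = 83.1010*1000 * 110.5440 / (20542.3960e6 * 0.01969) * 1000
Stretch = 22.71 mm


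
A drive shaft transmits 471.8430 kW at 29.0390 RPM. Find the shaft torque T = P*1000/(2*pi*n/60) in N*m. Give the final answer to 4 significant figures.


omega = 2*pi*29.0390/60 = 3.04096 rad/s
T = 471.8430*1000 / 3.04096
T = 155200 N*m


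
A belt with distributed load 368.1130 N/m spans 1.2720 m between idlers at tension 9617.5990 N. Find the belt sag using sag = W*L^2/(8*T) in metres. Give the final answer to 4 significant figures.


sag = 368.1130 * 1.2720^2 / (8 * 9617.5990)
sag = 0.007741 m


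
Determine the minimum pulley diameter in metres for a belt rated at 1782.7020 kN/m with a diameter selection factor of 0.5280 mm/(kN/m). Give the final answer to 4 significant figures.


D = 1782.7020 * 0.5280 / 1000
D = 0.9413 m


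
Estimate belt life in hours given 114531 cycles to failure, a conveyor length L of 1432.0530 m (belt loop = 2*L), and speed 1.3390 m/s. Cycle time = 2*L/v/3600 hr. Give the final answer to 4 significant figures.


cycle_time = 2 * 1432.0530 / 1.3390 / 3600 = 0.594164 hr
life = 114531 * 0.594164 = 68050 hours


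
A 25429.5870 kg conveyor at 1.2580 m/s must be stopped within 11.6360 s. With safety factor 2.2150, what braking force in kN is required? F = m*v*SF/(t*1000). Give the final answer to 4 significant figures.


F = 25429.5870 * 1.2580 / 11.6360 * 2.2150 / 1000
F = 6.090 kN


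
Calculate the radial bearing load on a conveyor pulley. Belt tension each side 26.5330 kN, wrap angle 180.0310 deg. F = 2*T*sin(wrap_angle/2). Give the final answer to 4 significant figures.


F = 2 * 26.5330 * sin(180.0310/2 deg)
F = 53.07 kN


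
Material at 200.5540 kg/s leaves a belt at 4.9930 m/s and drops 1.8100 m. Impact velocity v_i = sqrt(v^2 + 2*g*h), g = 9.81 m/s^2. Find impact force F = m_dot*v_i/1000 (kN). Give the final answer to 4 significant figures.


v_i = sqrt(4.9930^2 + 2*9.81*1.8100) = 7.77446 m/s
F = 200.5540 * 7.77446 / 1000
F = 1.559 kN


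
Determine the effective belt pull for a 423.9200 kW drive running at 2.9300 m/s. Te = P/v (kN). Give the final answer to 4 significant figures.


Te = P / v = 423.9200 / 2.9300
Te = 144.7 kN


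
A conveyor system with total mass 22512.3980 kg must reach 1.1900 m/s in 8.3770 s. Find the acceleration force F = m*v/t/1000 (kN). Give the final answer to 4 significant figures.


F = 22512.3980 * 1.1900 / 8.3770 / 1000
F = 3.198 kN


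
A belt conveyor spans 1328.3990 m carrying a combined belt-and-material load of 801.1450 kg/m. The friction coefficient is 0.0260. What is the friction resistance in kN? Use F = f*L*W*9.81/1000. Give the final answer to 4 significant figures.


F = 0.0260 * 1328.3990 * 801.1450 * 9.81 / 1000
F = 271.4 kN


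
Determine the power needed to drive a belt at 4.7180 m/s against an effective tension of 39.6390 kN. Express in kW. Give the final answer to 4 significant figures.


P = Te * v = 39.6390 * 4.7180
P = 187.0 kW


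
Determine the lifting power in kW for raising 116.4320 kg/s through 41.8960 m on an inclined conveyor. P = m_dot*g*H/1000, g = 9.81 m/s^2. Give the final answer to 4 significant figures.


P = 116.4320 * 9.81 * 41.8960 / 1000
P = 47.85 kW


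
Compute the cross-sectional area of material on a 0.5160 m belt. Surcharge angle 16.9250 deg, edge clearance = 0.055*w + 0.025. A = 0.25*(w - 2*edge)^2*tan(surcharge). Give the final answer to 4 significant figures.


edge = 0.055*0.5160 + 0.025 = 0.05338 m
ew = 0.5160 - 2*0.05338 = 0.40924 m
A = 0.25 * 0.40924^2 * tan(16.9250 deg)
A = 0.01274 m^2


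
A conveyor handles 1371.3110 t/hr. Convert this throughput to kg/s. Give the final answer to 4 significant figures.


m_dot = 1371.3110 * 1000 / 3600
m_dot = 380.9 kg/s


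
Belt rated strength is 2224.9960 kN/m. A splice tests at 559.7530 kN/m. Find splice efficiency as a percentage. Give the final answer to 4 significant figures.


Eff = 559.7530 / 2224.9960 * 100
Eff = 25.16 %


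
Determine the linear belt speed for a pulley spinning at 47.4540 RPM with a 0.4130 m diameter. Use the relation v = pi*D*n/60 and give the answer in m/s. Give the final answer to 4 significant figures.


v = pi * 0.4130 * 47.4540 / 60
v = 1.026 m/s


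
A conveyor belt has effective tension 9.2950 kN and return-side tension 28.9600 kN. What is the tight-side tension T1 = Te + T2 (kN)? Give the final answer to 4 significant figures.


T1 = Te + T2 = 9.2950 + 28.9600
T1 = 38.26 kN


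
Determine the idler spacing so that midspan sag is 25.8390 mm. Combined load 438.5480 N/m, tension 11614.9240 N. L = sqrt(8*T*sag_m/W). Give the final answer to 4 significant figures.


sag = 25.8390/1000 = 0.025839 m
L = sqrt(8 * 11614.9240 * 0.025839 / 438.5480)
L = 2.340 m


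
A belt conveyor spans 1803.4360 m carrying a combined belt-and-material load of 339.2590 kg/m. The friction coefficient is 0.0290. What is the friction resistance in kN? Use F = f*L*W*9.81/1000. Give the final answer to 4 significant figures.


F = 0.0290 * 1803.4360 * 339.2590 * 9.81 / 1000
F = 174.1 kN


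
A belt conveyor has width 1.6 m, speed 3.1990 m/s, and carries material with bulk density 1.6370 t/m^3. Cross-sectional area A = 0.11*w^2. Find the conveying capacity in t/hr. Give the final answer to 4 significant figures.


A = 0.11 * 1.6^2 = 0.2816 m^2
C = 0.2816 * 3.1990 * 1.6370 * 3600
C = 5309 t/hr


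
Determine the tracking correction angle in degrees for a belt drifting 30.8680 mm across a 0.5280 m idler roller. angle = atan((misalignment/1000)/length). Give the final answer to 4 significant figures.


misalign_m = 30.8680 / 1000 = 0.030868 m
angle = atan(0.030868 / 0.5280)
angle = 3.346 deg


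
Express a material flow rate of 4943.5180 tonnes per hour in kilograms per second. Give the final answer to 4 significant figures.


m_dot = 4943.5180 * 1000 / 3600
m_dot = 1373 kg/s


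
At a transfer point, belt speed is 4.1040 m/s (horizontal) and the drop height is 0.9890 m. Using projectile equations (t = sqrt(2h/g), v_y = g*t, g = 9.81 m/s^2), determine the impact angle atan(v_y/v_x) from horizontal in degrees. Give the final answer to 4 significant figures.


t = sqrt(2*0.9890/9.81) = 0.449033 s
v_y = 9.81 * 0.449033 = 4.40501 m/s
angle = atan(4.40501 / 4.1040) = 47.03 deg


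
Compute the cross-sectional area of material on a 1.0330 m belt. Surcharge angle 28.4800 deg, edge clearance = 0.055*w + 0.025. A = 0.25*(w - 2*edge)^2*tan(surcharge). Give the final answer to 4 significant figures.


edge = 0.055*1.0330 + 0.025 = 0.081815 m
ew = 1.0330 - 2*0.081815 = 0.86937 m
A = 0.25 * 0.86937^2 * tan(28.4800 deg)
A = 0.1025 m^2


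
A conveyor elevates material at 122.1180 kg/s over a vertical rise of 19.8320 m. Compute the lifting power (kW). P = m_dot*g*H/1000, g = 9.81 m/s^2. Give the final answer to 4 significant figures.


P = 122.1180 * 9.81 * 19.8320 / 1000
P = 23.76 kW


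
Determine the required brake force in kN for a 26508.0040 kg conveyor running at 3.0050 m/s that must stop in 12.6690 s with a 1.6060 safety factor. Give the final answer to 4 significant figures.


F = 26508.0040 * 3.0050 / 12.6690 * 1.6060 / 1000
F = 10.10 kN


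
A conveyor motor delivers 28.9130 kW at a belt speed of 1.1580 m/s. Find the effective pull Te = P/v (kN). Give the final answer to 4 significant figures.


Te = P / v = 28.9130 / 1.1580
Te = 24.97 kN


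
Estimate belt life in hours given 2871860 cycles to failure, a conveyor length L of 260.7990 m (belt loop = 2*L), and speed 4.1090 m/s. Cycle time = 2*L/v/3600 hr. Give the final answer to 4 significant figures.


cycle_time = 2 * 260.7990 / 4.1090 / 3600 = 0.0352612 hr
life = 2871860 * 0.0352612 = 101300 hours


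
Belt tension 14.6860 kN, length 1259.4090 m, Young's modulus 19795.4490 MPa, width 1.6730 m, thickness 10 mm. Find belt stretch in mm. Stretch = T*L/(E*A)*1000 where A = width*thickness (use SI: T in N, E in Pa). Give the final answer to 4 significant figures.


A = 1.6730 * 0.01 = 0.01673 m^2
Stretch = 14.6860*1000 * 1259.4090 / (19795.4490e6 * 0.01673) * 1000
Stretch = 55.85 mm


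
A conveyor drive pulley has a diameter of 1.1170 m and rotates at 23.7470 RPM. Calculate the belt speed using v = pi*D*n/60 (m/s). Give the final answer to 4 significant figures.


v = pi * 1.1170 * 23.7470 / 60
v = 1.389 m/s


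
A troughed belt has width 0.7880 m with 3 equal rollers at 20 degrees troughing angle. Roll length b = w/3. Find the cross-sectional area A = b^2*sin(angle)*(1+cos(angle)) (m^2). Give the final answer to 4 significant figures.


b = 0.7880/3 = 0.262667 m
A = 0.262667^2 * sin(20 deg) * (1 + cos(20 deg))
A = 0.04577 m^2


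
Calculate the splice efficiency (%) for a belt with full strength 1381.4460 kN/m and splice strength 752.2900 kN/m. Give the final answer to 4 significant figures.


Eff = 752.2900 / 1381.4460 * 100
Eff = 54.46 %


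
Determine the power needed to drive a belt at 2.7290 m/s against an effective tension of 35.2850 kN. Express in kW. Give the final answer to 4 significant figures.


P = Te * v = 35.2850 * 2.7290
P = 96.29 kW


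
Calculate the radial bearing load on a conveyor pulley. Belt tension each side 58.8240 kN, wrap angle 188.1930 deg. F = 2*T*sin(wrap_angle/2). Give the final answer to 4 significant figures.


F = 2 * 58.8240 * sin(188.1930/2 deg)
F = 117.3 kN


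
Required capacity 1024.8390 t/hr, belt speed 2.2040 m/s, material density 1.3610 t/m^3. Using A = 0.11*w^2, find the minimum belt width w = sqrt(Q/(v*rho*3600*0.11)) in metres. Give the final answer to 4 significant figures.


A_req = 1024.8390 / (2.2040 * 1.3610 * 3600) = 0.0949038 m^2
w = sqrt(0.0949038 / 0.11)
w = 0.9288 m


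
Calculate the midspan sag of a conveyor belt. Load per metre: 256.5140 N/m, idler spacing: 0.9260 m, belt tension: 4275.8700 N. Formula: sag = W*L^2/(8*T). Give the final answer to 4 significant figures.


sag = 256.5140 * 0.9260^2 / (8 * 4275.8700)
sag = 0.006430 m


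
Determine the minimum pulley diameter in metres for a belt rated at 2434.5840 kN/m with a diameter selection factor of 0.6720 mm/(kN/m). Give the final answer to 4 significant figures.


D = 2434.5840 * 0.6720 / 1000
D = 1.636 m


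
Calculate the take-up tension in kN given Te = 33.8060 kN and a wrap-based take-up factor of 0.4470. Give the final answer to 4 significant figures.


T_tu = 33.8060 * 0.4470
T_tu = 15.11 kN


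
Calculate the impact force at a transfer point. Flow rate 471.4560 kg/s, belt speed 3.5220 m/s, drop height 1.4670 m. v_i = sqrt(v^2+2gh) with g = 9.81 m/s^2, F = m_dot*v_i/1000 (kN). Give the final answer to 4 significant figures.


v_i = sqrt(3.5220^2 + 2*9.81*1.4670) = 6.41771 m/s
F = 471.4560 * 6.41771 / 1000
F = 3.026 kN


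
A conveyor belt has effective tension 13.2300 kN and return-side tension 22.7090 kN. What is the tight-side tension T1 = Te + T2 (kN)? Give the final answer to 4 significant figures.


T1 = Te + T2 = 13.2300 + 22.7090
T1 = 35.94 kN


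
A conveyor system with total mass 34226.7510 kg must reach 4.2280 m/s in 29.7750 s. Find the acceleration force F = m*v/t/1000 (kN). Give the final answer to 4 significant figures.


F = 34226.7510 * 4.2280 / 29.7750 / 1000
F = 4.860 kN


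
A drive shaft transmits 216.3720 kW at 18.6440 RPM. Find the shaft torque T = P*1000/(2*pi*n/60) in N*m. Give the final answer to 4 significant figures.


omega = 2*pi*18.6440/60 = 1.9524 rad/s
T = 216.3720*1000 / 1.9524
T = 110800 N*m


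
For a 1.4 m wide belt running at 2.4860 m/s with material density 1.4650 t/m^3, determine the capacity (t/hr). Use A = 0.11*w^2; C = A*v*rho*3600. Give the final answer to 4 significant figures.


A = 0.11 * 1.4^2 = 0.2156 m^2
C = 0.2156 * 2.4860 * 1.4650 * 3600
C = 2827 t/hr


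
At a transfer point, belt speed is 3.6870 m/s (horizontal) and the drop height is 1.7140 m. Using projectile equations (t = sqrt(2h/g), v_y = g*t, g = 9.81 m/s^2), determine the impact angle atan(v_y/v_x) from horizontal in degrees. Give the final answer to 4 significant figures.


t = sqrt(2*1.7140/9.81) = 0.591134 s
v_y = 9.81 * 0.591134 = 5.79902 m/s
angle = atan(5.79902 / 3.6870) = 57.55 deg


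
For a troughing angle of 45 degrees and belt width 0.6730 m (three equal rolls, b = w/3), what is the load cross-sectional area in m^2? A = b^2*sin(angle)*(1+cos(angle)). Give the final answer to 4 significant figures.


b = 0.6730/3 = 0.224333 m
A = 0.224333^2 * sin(45 deg) * (1 + cos(45 deg))
A = 0.06075 m^2


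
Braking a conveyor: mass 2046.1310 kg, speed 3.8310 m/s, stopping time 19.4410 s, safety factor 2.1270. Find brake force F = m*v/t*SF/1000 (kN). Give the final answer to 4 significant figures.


F = 2046.1310 * 3.8310 / 19.4410 * 2.1270 / 1000
F = 0.8576 kN


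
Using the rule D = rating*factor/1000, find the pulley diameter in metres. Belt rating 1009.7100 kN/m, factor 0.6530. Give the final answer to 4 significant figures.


D = 1009.7100 * 0.6530 / 1000
D = 0.6593 m


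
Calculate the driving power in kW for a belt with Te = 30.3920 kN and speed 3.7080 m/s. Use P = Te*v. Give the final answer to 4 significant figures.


P = Te * v = 30.3920 * 3.7080
P = 112.7 kW


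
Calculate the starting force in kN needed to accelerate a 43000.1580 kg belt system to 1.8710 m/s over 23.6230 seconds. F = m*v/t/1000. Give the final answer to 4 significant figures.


F = 43000.1580 * 1.8710 / 23.6230 / 1000
F = 3.406 kN


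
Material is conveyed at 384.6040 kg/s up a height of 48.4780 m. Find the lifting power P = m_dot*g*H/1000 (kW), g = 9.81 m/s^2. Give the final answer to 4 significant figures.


P = 384.6040 * 9.81 * 48.4780 / 1000
P = 182.9 kW


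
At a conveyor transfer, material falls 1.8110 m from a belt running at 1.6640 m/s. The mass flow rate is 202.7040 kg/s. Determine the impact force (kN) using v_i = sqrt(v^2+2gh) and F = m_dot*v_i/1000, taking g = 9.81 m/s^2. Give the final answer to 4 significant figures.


v_i = sqrt(1.6640^2 + 2*9.81*1.8110) = 6.18876 m/s
F = 202.7040 * 6.18876 / 1000
F = 1.254 kN


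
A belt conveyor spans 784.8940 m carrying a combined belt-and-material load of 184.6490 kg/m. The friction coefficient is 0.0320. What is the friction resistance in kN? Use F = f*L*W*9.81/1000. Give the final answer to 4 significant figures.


F = 0.0320 * 784.8940 * 184.6490 * 9.81 / 1000
F = 45.50 kN


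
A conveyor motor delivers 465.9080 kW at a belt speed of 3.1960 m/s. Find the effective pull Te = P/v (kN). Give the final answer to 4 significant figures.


Te = P / v = 465.9080 / 3.1960
Te = 145.8 kN


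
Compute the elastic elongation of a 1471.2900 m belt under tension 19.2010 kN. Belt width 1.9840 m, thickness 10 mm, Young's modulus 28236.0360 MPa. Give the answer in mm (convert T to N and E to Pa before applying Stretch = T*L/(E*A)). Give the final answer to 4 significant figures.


A = 1.9840 * 0.01 = 0.01984 m^2
Stretch = 19.2010*1000 * 1471.2900 / (28236.0360e6 * 0.01984) * 1000
Stretch = 50.43 mm


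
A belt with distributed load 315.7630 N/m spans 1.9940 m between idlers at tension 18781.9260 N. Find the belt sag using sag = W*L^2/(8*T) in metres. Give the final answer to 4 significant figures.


sag = 315.7630 * 1.9940^2 / (8 * 18781.9260)
sag = 0.008356 m


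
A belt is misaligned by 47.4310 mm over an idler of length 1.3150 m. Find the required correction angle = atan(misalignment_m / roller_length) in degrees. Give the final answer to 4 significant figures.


misalign_m = 47.4310 / 1000 = 0.047431 m
angle = atan(0.047431 / 1.3150)
angle = 2.066 deg


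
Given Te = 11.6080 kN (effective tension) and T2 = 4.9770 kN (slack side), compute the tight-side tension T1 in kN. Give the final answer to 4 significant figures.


T1 = Te + T2 = 11.6080 + 4.9770
T1 = 16.59 kN


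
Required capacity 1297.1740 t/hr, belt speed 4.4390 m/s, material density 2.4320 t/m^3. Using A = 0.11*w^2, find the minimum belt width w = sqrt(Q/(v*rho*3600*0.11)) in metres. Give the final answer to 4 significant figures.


A_req = 1297.1740 / (4.4390 * 2.4320 * 3600) = 0.033377 m^2
w = sqrt(0.033377 / 0.11)
w = 0.5508 m


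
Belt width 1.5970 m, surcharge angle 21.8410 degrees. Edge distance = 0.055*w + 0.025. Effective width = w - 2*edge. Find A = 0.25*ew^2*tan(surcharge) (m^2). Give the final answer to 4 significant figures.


edge = 0.055*1.5970 + 0.025 = 0.112835 m
ew = 1.5970 - 2*0.112835 = 1.37133 m
A = 0.25 * 1.37133^2 * tan(21.8410 deg)
A = 0.1884 m^2


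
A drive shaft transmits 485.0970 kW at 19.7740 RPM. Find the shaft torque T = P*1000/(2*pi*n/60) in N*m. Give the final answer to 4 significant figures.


omega = 2*pi*19.7740/60 = 2.07073 rad/s
T = 485.0970*1000 / 2.07073
T = 234300 N*m


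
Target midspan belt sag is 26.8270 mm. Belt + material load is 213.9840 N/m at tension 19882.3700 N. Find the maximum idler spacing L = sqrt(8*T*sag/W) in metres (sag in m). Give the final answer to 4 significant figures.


sag = 26.8270/1000 = 0.026827 m
L = sqrt(8 * 19882.3700 * 0.026827 / 213.9840)
L = 4.466 m


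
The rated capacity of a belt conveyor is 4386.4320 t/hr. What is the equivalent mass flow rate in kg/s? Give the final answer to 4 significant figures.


m_dot = 4386.4320 * 1000 / 3600
m_dot = 1218 kg/s


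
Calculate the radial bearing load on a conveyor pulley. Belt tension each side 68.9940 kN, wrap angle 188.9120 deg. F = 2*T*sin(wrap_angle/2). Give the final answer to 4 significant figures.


F = 2 * 68.9940 * sin(188.9120/2 deg)
F = 137.6 kN


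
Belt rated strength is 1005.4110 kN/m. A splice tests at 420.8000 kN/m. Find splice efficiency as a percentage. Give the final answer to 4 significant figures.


Eff = 420.8000 / 1005.4110 * 100
Eff = 41.85 %


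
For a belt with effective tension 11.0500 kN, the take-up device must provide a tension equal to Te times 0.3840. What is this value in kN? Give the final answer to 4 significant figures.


T_tu = 11.0500 * 0.3840
T_tu = 4.243 kN


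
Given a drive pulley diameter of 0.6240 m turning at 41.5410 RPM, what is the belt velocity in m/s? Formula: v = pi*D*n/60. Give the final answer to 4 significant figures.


v = pi * 0.6240 * 41.5410 / 60
v = 1.357 m/s


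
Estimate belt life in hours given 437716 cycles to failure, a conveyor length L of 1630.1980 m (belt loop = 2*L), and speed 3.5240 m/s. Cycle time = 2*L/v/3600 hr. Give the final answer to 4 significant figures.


cycle_time = 2 * 1630.1980 / 3.5240 / 3600 = 0.256999 hr
life = 437716 * 0.256999 = 112500 hours


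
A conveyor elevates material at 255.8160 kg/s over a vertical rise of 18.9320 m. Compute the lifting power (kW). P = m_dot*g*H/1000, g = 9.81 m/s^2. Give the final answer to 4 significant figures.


P = 255.8160 * 9.81 * 18.9320 / 1000
P = 47.51 kW


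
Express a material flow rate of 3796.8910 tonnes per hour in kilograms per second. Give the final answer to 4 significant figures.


m_dot = 3796.8910 * 1000 / 3600
m_dot = 1055 kg/s


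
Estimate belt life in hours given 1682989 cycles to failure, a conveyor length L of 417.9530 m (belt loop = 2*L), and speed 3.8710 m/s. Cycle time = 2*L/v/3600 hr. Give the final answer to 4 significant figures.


cycle_time = 2 * 417.9530 / 3.8710 / 3600 = 0.0599835 hr
life = 1682989 * 0.0599835 = 101000 hours


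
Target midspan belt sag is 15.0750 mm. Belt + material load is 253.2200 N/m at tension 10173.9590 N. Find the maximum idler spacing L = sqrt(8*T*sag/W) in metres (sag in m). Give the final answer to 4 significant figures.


sag = 15.0750/1000 = 0.015075 m
L = sqrt(8 * 10173.9590 * 0.015075 / 253.2200)
L = 2.201 m


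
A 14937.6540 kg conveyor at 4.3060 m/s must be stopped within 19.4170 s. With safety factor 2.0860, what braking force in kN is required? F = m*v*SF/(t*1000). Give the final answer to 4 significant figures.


F = 14937.6540 * 4.3060 / 19.4170 * 2.0860 / 1000
F = 6.910 kN


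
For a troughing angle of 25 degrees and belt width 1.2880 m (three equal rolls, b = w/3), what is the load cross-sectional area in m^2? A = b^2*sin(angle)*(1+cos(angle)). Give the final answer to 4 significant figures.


b = 1.2880/3 = 0.429333 m
A = 0.429333^2 * sin(25 deg) * (1 + cos(25 deg))
A = 0.1485 m^2


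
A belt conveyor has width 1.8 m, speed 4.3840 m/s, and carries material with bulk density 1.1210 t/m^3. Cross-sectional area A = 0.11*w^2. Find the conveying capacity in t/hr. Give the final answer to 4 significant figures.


A = 0.11 * 1.8^2 = 0.3564 m^2
C = 0.3564 * 4.3840 * 1.1210 * 3600
C = 6305 t/hr


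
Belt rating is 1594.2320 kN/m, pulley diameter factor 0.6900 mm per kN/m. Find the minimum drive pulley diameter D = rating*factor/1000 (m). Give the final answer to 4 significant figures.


D = 1594.2320 * 0.6900 / 1000
D = 1.100 m


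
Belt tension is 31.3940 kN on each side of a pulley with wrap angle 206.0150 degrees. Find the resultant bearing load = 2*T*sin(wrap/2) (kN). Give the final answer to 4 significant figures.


F = 2 * 31.3940 * sin(206.0150/2 deg)
F = 61.18 kN


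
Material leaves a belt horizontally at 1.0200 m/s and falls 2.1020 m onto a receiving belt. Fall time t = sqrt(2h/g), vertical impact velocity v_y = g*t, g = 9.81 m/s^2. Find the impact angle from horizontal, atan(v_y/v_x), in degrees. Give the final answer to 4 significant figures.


t = sqrt(2*2.1020/9.81) = 0.654631 s
v_y = 9.81 * 0.654631 = 6.42193 m/s
angle = atan(6.42193 / 1.0200) = 80.98 deg


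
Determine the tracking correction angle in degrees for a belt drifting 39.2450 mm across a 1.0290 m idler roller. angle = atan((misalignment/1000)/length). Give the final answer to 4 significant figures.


misalign_m = 39.2450 / 1000 = 0.039245 m
angle = atan(0.039245 / 1.0290)
angle = 2.184 deg


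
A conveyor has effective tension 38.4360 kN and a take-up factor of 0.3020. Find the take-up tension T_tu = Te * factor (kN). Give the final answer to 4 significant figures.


T_tu = 38.4360 * 0.3020
T_tu = 11.61 kN


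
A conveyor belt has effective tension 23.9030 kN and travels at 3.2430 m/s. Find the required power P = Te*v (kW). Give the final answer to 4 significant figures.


P = Te * v = 23.9030 * 3.2430
P = 77.52 kW


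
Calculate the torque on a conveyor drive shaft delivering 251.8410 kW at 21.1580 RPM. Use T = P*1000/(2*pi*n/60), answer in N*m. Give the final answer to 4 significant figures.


omega = 2*pi*21.1580/60 = 2.21566 rad/s
T = 251.8410*1000 / 2.21566
T = 113700 N*m


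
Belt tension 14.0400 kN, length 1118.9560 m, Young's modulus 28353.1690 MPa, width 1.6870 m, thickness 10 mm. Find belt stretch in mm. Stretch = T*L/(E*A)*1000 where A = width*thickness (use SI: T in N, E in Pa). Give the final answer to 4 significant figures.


A = 1.6870 * 0.01 = 0.01687 m^2
Stretch = 14.0400*1000 * 1118.9560 / (28353.1690e6 * 0.01687) * 1000
Stretch = 32.84 mm


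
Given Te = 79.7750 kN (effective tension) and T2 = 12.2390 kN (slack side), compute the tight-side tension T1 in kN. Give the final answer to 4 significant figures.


T1 = Te + T2 = 79.7750 + 12.2390
T1 = 92.01 kN


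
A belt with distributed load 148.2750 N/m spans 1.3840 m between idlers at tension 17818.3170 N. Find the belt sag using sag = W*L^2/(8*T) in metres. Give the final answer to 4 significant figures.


sag = 148.2750 * 1.3840^2 / (8 * 17818.3170)
sag = 0.001992 m


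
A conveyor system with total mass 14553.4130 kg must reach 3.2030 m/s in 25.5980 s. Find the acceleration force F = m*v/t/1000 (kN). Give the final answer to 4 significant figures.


F = 14553.4130 * 3.2030 / 25.5980 / 1000
F = 1.821 kN


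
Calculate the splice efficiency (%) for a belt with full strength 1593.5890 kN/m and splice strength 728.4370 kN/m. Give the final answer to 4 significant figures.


Eff = 728.4370 / 1593.5890 * 100
Eff = 45.71 %
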